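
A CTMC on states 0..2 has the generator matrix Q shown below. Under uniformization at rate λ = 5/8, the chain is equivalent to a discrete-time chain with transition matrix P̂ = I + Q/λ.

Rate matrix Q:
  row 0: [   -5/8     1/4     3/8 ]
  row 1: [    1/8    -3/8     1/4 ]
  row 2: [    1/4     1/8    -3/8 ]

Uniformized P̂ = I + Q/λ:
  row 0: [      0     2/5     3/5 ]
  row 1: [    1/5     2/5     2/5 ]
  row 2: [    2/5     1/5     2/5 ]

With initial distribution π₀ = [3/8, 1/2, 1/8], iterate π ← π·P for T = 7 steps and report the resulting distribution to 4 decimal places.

π = [0.2413, 0.3104, 0.4483]

t=0: π = [0.3750, 0.5000, 0.1250]
t=1: π = [0.1500, 0.3750, 0.4750]
t=2: π = [0.2650, 0.3050, 0.4300]
t=3: π = [0.2330, 0.3140, 0.4530]
t=4: π = [0.2440, 0.3094, 0.4466]
t=5: π = [0.2405, 0.3107, 0.4488]
t=6: π = [0.2417, 0.3102, 0.4481]
t=7: π = [0.2413, 0.3104, 0.4483]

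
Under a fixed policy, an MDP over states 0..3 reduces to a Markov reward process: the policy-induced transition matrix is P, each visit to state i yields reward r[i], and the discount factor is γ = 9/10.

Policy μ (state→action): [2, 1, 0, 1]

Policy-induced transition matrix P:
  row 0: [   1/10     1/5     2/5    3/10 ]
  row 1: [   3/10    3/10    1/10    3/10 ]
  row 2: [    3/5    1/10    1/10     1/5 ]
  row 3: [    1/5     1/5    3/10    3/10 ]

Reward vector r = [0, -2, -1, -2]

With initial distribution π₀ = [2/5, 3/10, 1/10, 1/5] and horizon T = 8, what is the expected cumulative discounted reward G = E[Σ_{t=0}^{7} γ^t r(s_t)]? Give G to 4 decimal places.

t=0: π = [0.4000, 0.3000, 0.1000, 0.2000], E[r] = -1.1000, γ^t·E[r] = -1.100000, running G = -1.100000
t=1: π = [0.2300, 0.2200, 0.2600, 0.2900], E[r] = -1.2800, γ^t·E[r] = -1.152000, running G = -2.252000
t=2: π = [0.3030, 0.1960, 0.2270, 0.2740], E[r] = -1.1670, γ^t·E[r] = -0.945270, running G = -3.197270
t=3: π = [0.2801, 0.1969, 0.2457, 0.2773], E[r] = -1.1941, γ^t·E[r] = -0.870499, running G = -4.067769
t=4: π = [0.2900, 0.1951, 0.2395, 0.2754], E[r] = -1.1806, γ^t·E[r] = -0.774585, running G = -4.842354
t=5: π = [0.2863, 0.1956, 0.2421, 0.2761], E[r] = -1.1853, γ^t·E[r] = -0.699909, running G = -5.542263
t=6: π = [0.2878, 0.1953, 0.2411, 0.2758], E[r] = -1.1834, γ^t·E[r] = -0.628900, running G = -6.171163
t=7: π = [0.2872, 0.1954, 0.2415, 0.2759], E[r] = -1.1841, γ^t·E[r] = -0.566358, running G = -6.737521

G = -6.7375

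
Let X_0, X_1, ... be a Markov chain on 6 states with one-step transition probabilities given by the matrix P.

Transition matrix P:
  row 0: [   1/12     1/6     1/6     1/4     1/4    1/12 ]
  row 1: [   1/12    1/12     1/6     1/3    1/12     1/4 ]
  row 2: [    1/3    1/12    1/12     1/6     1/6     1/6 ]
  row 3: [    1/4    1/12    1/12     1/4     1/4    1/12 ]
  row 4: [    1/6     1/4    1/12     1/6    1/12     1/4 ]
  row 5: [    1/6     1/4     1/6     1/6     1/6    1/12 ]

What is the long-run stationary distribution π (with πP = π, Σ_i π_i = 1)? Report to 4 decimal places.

π = [0.1785, 0.1517, 0.1232, 0.2256, 0.1733, 0.1478]

Balance equations π_j = Σ_i π_i·P[i][j]:
  π_0 = 1/12·π_0 + 1/12·π_1 + 1/3·π_2 + 1/4·π_3 + 1/6·π_4 + 1/6·π_5
  π_1 = 1/6·π_0 + 1/12·π_1 + 1/12·π_2 + 1/12·π_3 + 1/4·π_4 + 1/4·π_5
  π_2 = 1/6·π_0 + 1/6·π_1 + 1/12·π_2 + 1/12·π_3 + 1/12·π_4 + 1/6·π_5
  π_3 = 1/4·π_0 + 1/3·π_1 + 1/6·π_2 + 1/4·π_3 + 1/6·π_4 + 1/6·π_5
  π_4 = 1/4·π_0 + 1/12·π_1 + 1/6·π_2 + 1/4·π_3 + 1/12·π_4 + 1/6·π_5
  normalize: π_0 + π_1 + π_2 + π_3 + π_4 + π_5 = 1
Solving the linear system gives exactly π = [61251/343181, 52064/343181, 42267/343181, 77431/343181, 59460/343181, 50708/343181].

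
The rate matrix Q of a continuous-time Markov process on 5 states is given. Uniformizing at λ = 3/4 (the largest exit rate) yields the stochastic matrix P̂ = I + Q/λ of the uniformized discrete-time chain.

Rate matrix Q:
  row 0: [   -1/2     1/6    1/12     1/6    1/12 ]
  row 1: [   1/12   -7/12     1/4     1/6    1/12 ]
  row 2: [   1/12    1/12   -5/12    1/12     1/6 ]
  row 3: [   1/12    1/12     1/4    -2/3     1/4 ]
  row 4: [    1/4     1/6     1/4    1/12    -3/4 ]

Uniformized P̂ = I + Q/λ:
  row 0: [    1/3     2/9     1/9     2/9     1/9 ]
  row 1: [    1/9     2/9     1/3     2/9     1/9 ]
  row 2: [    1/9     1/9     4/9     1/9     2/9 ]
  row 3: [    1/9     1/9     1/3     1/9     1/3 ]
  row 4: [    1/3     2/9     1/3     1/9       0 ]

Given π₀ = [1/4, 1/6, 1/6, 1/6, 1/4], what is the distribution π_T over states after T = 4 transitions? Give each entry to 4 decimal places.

t=0: π = [0.2500, 0.1667, 0.1667, 0.1667, 0.2500]
t=1: π = [0.2222, 0.1852, 0.2963, 0.1574, 0.1389]
t=2: π = [0.1914, 0.1718, 0.3169, 0.1564, 0.1636]
t=3: π = [0.1900, 0.1696, 0.3260, 0.1515, 0.1629]
t=4: π = [0.1895, 0.1692, 0.3273, 0.1511, 0.1629]

π = [0.1895, 0.1692, 0.3273, 0.1511, 0.1629]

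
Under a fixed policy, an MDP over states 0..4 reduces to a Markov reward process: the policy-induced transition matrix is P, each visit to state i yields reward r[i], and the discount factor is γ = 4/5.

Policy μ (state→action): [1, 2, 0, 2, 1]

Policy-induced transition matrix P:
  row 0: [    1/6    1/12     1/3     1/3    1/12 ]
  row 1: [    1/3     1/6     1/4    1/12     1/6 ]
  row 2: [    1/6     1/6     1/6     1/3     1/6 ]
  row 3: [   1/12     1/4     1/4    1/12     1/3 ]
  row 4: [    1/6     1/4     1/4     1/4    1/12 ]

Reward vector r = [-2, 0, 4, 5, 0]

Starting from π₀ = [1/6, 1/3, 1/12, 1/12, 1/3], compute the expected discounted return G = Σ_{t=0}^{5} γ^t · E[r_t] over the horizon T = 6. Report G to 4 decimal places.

t=0: π = [0.1667, 0.3333, 0.0833, 0.0833, 0.3333], E[r] = 0.4167, γ^t·E[r] = 0.416667, running G = 0.416667
t=1: π = [0.2153, 0.1875, 0.2569, 0.2014, 0.1389], E[r] = 1.6042, γ^t·E[r] = 1.283333, running G = 1.700000
t=2: π = [0.1811, 0.1771, 0.2465, 0.2245, 0.1707], E[r] = 1.7465, γ^t·E[r] = 1.117778, running G = 2.817778
t=3: π = [0.1775, 0.1845, 0.2446, 0.2187, 0.1748], E[r] = 1.7168, γ^t·E[r] = 0.878988, running G = 3.696765
t=4: π = [0.1792, 0.1847, 0.2444, 0.2180, 0.1738], E[r] = 1.7091, γ^t·E[r] = 0.700041, running G = 4.396807
t=5: π = [0.1793, 0.1844, 0.2446, 0.2182, 0.1736], E[r] = 1.7107, γ^t·E[r] = 0.560554, running G = 4.957360

G = 4.9574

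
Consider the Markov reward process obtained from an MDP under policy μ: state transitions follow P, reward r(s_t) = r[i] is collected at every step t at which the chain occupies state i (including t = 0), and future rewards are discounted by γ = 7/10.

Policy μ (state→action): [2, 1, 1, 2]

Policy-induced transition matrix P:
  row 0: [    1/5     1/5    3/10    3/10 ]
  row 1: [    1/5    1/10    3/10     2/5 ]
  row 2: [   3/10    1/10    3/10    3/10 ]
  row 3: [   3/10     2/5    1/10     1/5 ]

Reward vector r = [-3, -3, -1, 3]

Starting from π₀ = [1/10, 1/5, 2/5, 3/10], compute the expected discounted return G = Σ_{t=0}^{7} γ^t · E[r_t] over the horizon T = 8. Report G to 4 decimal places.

t=0: π = [0.1000, 0.2000, 0.4000, 0.3000], E[r] = -0.4000, γ^t·E[r] = -0.400000, running G = -0.400000
t=1: π = [0.2700, 0.2000, 0.2400, 0.2900], E[r] = -0.7800, γ^t·E[r] = -0.546000, running G = -0.946000
t=2: π = [0.2530, 0.2140, 0.2420, 0.2910], E[r] = -0.7700, γ^t·E[r] = -0.377300, running G = -1.323300
t=3: π = [0.2533, 0.2126, 0.2418, 0.2923], E[r] = -0.7626, γ^t·E[r] = -0.261572, running G = -1.584872
t=4: π = [0.2534, 0.2130, 0.2415, 0.2920], E[r] = -0.7647, γ^t·E[r] = -0.183614, running G = -1.768486
t=5: π = [0.2534, 0.2130, 0.2416, 0.2921], E[r] = -0.7642, γ^t·E[r] = -0.128442, running G = -1.896928
t=6: π = [0.2534, 0.2130, 0.2416, 0.2921], E[r] = -0.7643, γ^t·E[r] = -0.089923, running G = -1.986851
t=7: π = [0.2534, 0.2130, 0.2416, 0.2921], E[r] = -0.7643, γ^t·E[r] = -0.062944, running G = -2.049794

G = -2.0498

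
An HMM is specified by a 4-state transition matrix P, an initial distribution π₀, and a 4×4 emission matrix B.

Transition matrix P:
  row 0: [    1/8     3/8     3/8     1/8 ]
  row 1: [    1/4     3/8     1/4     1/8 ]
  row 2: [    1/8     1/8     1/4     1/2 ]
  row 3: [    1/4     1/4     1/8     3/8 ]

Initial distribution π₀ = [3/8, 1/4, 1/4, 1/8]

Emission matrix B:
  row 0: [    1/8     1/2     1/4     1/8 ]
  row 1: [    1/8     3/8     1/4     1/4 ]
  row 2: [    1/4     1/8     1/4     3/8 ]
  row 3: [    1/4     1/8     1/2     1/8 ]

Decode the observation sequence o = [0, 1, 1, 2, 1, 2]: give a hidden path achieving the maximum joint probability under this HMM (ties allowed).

path = [0, 1, 1, 1, 1, 1]

t=0: δ = [4.688e-02, 3.125e-02, 6.250e-02, 3.125e-02]  (obs o_0=0)
t=1: δ = [3.906e-03, 6.592e-03, 2.197e-03, 3.906e-03]  ψ = [1, 0, 0, 2]  (obs o_1=1)
t=2: δ = [8.240e-04, 9.270e-04, 2.060e-04, 1.831e-04]  ψ = [1, 1, 1, 3]  (obs o_2=1)
t=3: δ = [5.794e-05, 8.690e-05, 7.725e-05, 5.794e-05]  ψ = [1, 1, 0, 1]  (obs o_3=2)
t=4: δ = [1.086e-05, 1.222e-05, 2.716e-06, 4.828e-06]  ψ = [1, 1, 0, 2]  (obs o_4=1)
t=5: δ = [7.638e-07, 1.146e-06, 1.018e-06, 9.052e-07]  ψ = [1, 1, 0, 3]  (obs o_5=2)
backtrack: best end state = 1; path = [0, 1, 1, 1, 1, 1]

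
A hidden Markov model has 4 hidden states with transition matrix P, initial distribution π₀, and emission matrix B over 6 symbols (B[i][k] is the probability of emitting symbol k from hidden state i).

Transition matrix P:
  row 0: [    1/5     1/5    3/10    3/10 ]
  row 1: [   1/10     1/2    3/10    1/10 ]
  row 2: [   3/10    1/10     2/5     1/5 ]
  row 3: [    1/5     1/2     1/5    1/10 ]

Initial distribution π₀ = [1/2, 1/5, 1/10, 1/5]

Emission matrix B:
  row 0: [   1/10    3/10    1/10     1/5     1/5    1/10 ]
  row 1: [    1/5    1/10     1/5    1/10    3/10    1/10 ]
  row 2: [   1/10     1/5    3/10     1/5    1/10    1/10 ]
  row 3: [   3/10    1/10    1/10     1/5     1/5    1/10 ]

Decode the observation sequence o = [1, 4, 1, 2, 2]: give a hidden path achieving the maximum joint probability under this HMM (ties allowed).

path = [0, 1, 2, 2, 2]

t=0: δ = [1.500e-01, 2.000e-02, 2.000e-02, 2.000e-02]  (obs o_0=1)
t=1: δ = [6.000e-03, 9.000e-03, 4.500e-03, 9.000e-03]  ψ = [0, 0, 0, 0]  (obs o_1=4)
t=2: δ = [5.400e-04, 4.500e-04, 5.400e-04, 1.800e-04]  ψ = [3, 1, 1, 0]  (obs o_2=1)
t=3: δ = [1.620e-05, 4.500e-05, 6.480e-05, 1.620e-05]  ψ = [2, 1, 2, 0]  (obs o_3=2)
t=4: δ = [1.944e-06, 4.500e-06, 7.776e-06, 1.296e-06]  ψ = [2, 1, 2, 2]  (obs o_4=2)
backtrack: best end state = 2; path = [0, 1, 2, 2, 2]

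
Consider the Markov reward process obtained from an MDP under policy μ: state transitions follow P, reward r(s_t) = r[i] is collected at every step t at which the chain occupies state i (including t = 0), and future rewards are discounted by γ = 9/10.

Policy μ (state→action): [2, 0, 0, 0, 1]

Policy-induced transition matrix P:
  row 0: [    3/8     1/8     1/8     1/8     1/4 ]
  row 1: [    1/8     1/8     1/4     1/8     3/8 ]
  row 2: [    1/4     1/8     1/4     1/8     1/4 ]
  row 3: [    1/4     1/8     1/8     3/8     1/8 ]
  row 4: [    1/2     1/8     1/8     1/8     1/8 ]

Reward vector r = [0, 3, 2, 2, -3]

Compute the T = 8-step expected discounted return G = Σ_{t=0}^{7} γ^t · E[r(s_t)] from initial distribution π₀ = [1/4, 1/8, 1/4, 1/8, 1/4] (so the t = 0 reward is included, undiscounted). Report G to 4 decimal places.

t=0: π = [0.2500, 0.1250, 0.2500, 0.1250, 0.2500], E[r] = 0.3750, γ^t·E[r] = 0.375000, running G = 0.375000
t=1: π = [0.3281, 0.1250, 0.1719, 0.1563, 0.2188], E[r] = 0.3750, γ^t·E[r] = 0.337500, running G = 0.712500
t=2: π = [0.3301, 0.1250, 0.1621, 0.1641, 0.2188], E[r] = 0.3711, γ^t·E[r] = 0.300586, running G = 1.013086
t=3: π = [0.3303, 0.1250, 0.1609, 0.1660, 0.2178], E[r] = 0.3755, γ^t·E[r] = 0.273731, running G = 1.286817
t=4: π = [0.3301, 0.1250, 0.1607, 0.1665, 0.2177], E[r] = 0.3765, γ^t·E[r] = 0.247039, running G = 1.533856
t=5: π = [0.3301, 0.1250, 0.1607, 0.1666, 0.2176], E[r] = 0.3769, γ^t·E[r] = 0.222537, running G = 1.756393
t=6: π = [0.3300, 0.1250, 0.1607, 0.1667, 0.2176], E[r] = 0.3770, γ^t·E[r] = 0.200329, running G = 1.956722
t=7: π = [0.3300, 0.1250, 0.1607, 0.1667, 0.2176], E[r] = 0.3770, γ^t·E[r] = 0.180307, running G = 2.137029

G = 2.1370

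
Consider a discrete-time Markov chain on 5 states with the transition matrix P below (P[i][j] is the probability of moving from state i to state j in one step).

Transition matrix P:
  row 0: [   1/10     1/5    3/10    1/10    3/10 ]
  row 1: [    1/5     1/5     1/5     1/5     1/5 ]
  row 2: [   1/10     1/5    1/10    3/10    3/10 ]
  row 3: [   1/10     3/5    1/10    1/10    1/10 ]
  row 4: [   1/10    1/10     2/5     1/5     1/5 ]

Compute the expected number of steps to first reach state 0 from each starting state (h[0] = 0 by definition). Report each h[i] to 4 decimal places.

First-step conditioning: h[0] = 0; for i ≠ 0, h[i] = 1 + Σ_k P[i][k]·h[k].
  h[1] = 1 + 1/5·h[1] + 1/5·h[2] + 1/5·h[3] + 1/5·h[4]
  h[2] = 1 + 1/5·h[1] + 1/10·h[2] + 3/10·h[3] + 3/10·h[4]
  h[3] = 1 + 3/5·h[1] + 1/10·h[2] + 1/10·h[3] + 1/10·h[4]
  h[4] = 1 + 1/10·h[1] + 2/5·h[2] + 1/5·h[3] + 1/5·h[4]
Solving the 4×4 linear system over states ≠ 0 gives exactly h = [0, 50/7, 95/12, 107/14, 673/84] (h[0] = 0 is the target).

h = [0.0000, 7.1429, 7.9167, 7.6429, 8.0119]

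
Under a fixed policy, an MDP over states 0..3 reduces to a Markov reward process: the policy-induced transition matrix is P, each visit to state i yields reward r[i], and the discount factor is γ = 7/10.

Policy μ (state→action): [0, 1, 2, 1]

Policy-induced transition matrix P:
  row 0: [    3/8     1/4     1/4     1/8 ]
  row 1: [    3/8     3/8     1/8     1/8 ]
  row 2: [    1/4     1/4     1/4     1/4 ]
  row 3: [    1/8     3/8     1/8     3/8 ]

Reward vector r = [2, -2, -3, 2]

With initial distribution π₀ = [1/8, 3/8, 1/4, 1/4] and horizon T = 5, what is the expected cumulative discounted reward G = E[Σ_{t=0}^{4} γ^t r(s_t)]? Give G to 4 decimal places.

t=0: π = [0.1250, 0.3750, 0.2500, 0.2500], E[r] = -0.7500, γ^t·E[r] = -0.750000, running G = -0.750000
t=1: π = [0.2813, 0.3281, 0.1719, 0.2188], E[r] = -0.1719, γ^t·E[r] = -0.120313, running G = -0.870313
t=2: π = [0.2988, 0.3184, 0.1816, 0.2012], E[r] = -0.1816, γ^t·E[r] = -0.089004, running G = -0.959316
t=3: π = [0.3020, 0.3149, 0.1851, 0.1980], E[r] = -0.1851, γ^t·E[r] = -0.063475, running G = -1.022792
t=4: π = [0.3024, 0.3141, 0.1859, 0.1976], E[r] = -0.1859, γ^t·E[r] = -0.044630, running G = -1.067422

G = -1.0674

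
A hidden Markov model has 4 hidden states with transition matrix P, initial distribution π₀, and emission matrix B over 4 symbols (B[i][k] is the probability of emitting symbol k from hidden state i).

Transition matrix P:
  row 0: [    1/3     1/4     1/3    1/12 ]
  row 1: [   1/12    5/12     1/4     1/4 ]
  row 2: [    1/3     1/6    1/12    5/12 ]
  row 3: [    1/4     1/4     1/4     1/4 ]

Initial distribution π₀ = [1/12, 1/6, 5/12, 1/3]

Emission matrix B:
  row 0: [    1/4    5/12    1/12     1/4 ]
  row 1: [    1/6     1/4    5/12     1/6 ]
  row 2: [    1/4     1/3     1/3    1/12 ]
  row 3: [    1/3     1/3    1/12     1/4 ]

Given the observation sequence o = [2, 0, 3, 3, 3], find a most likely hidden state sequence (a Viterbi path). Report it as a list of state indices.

t=0: δ = [6.944e-03, 6.944e-02, 1.389e-01, 2.778e-02]  (obs o_0=2)
t=1: δ = [1.157e-02, 4.823e-03, 4.340e-03, 1.929e-02]  ψ = [2, 1, 1, 2]  (obs o_1=0)
t=2: δ = [1.206e-03, 8.038e-04, 4.019e-04, 1.206e-03]  ψ = [3, 3, 3, 3]  (obs o_2=3)
t=3: δ = [1.005e-04, 5.582e-05, 3.349e-05, 7.535e-05]  ψ = [0, 1, 0, 3]  (obs o_3=3)
t=4: δ = [8.372e-06, 4.186e-06, 2.791e-06, 4.710e-06]  ψ = [0, 0, 0, 3]  (obs o_4=3)
backtrack: best end state = 0; path = [2, 3, 0, 0, 0]

path = [2, 3, 0, 0, 0]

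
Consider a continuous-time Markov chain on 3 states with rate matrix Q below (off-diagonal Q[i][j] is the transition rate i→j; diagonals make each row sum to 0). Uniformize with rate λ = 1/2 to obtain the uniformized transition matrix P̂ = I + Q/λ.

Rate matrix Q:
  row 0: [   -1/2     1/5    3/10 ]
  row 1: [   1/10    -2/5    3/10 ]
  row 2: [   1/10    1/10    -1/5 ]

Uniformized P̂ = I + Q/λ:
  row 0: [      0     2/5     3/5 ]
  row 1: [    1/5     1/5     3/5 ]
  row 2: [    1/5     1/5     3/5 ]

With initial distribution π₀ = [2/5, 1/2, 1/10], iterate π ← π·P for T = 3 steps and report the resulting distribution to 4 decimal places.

t=0: π = [0.4000, 0.5000, 0.1000]
t=1: π = [0.1200, 0.2800, 0.6000]
t=2: π = [0.1760, 0.2240, 0.6000]
t=3: π = [0.1648, 0.2352, 0.6000]

π = [0.1648, 0.2352, 0.6000]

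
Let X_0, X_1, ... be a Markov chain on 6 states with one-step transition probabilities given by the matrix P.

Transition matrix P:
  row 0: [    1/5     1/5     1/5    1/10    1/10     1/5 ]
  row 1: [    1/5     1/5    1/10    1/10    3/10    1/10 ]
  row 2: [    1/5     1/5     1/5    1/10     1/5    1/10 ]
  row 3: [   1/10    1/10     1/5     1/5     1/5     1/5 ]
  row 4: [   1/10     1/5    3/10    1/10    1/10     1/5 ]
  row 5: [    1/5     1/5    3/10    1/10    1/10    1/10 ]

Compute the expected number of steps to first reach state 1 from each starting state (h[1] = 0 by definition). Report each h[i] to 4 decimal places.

First-step conditioning: h[1] = 0; for i ≠ 1, h[i] = 1 + Σ_k P[i][k]·h[k].
  h[0] = 1 + 1/5·h[0] + 1/5·h[2] + 1/10·h[3] + 1/10·h[4] + 1/5·h[5]
  h[2] = 1 + 1/5·h[0] + 1/5·h[2] + 1/10·h[3] + 1/5·h[4] + 1/10·h[5]
  h[3] = 1 + 1/10·h[0] + 1/5·h[2] + 1/5·h[3] + 1/5·h[4] + 1/5·h[5]
  h[4] = 1 + 1/10·h[0] + 3/10·h[2] + 1/10·h[3] + 1/10·h[4] + 1/5·h[5]
  h[5] = 1 + 1/5·h[0] + 3/10·h[2] + 1/10·h[3] + 1/10·h[4] + 1/10·h[5]
Solving the 5×5 linear system over states ≠ 1 gives exactly h = [90/17, 0, 90/17, 100/17, 90/17, 90/17] (h[1] = 0 is the target).

h = [5.2941, 0.0000, 5.2941, 5.8824, 5.2941, 5.2941]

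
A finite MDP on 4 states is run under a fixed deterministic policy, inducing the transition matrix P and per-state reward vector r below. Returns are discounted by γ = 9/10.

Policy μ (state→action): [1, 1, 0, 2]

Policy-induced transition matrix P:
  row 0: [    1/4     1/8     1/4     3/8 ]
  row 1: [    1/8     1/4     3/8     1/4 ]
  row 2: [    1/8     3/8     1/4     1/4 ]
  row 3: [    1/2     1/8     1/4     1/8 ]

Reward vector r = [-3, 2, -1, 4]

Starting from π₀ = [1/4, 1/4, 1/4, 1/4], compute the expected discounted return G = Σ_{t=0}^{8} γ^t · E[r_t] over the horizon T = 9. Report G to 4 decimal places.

t=0: π = [0.2500, 0.2500, 0.2500, 0.2500], E[r] = 0.5000, γ^t·E[r] = 0.500000, running G = 0.500000
t=1: π = [0.2500, 0.2188, 0.2813, 0.2500], E[r] = 0.4063, γ^t·E[r] = 0.365625, running G = 0.865625
t=2: π = [0.2500, 0.2227, 0.2773, 0.2500], E[r] = 0.4180, γ^t·E[r] = 0.338555, running G = 1.204180
t=3: π = [0.2500, 0.2222, 0.2778, 0.2500], E[r] = 0.4165, γ^t·E[r] = 0.303631, running G = 1.507811
t=4: π = [0.2500, 0.2222, 0.2778, 0.2500], E[r] = 0.4167, γ^t·E[r] = 0.273388, running G = 1.781199
t=5: π = [0.2500, 0.2222, 0.2778, 0.2500], E[r] = 0.4167, γ^t·E[r] = 0.246036, running G = 2.027235
t=6: π = [0.2500, 0.2222, 0.2778, 0.2500], E[r] = 0.4167, γ^t·E[r] = 0.221434, running G = 2.248669
t=7: π = [0.2500, 0.2222, 0.2778, 0.2500], E[r] = 0.4167, γ^t·E[r] = 0.199290, running G = 2.447960
t=8: π = [0.2500, 0.2222, 0.2778, 0.2500], E[r] = 0.4167, γ^t·E[r] = 0.179361, running G = 2.627321

G = 2.6273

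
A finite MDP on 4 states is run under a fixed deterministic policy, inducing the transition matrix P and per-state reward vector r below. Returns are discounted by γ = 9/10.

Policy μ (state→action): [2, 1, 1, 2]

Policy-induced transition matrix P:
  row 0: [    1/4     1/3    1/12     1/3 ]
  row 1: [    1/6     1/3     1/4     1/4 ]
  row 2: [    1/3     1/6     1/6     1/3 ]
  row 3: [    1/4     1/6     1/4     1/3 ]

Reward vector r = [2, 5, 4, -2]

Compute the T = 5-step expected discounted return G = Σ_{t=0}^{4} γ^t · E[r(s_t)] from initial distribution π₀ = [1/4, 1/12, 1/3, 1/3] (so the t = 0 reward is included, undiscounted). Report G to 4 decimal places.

t=0: π = [0.2500, 0.0833, 0.3333, 0.3333], E[r] = 1.5833, γ^t·E[r] = 1.583333, running G = 1.583333
t=1: π = [0.2708, 0.2222, 0.1806, 0.3264], E[r] = 1.7222, γ^t·E[r] = 1.550000, running G = 3.133333
t=2: π = [0.2465, 0.2488, 0.1898, 0.3148], E[r] = 1.8669, γ^t·E[r] = 1.512188, running G = 4.645521
t=3: π = [0.2451, 0.2492, 0.1931, 0.3126], E[r] = 1.8835, γ^t·E[r] = 1.373063, running G = 6.018583
t=4: π = [0.2453, 0.2491, 0.1931, 0.3126], E[r] = 1.8830, γ^t·E[r] = 1.235450, running G = 7.254034

G = 7.2540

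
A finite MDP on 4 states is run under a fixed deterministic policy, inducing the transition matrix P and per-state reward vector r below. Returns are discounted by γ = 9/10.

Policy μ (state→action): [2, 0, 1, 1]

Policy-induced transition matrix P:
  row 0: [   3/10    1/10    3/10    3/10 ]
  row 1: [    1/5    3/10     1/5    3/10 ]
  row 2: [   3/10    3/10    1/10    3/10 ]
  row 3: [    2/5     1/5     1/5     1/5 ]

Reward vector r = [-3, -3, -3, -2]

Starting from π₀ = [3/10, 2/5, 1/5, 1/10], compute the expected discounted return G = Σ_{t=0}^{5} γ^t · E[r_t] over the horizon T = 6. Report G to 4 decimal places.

t=0: π = [0.3000, 0.4000, 0.2000, 0.1000], E[r] = -2.9000, γ^t·E[r] = -2.900000, running G = -2.900000
t=1: π = [0.2700, 0.2300, 0.2100, 0.2900], E[r] = -2.7100, γ^t·E[r] = -2.439000, running G = -5.339000
t=2: π = [0.3060, 0.2170, 0.2060, 0.2710], E[r] = -2.7290, γ^t·E[r] = -2.210490, running G = -7.549490
t=3: π = [0.3054, 0.2117, 0.2100, 0.2729], E[r] = -2.7271, γ^t·E[r] = -1.988056, running G = -9.537546
t=4: π = [0.3061, 0.2116, 0.2095, 0.2727], E[r] = -2.7273, γ^t·E[r] = -1.789375, running G = -11.326921
t=5: π = [0.3061, 0.2115, 0.2097, 0.2727], E[r] = -2.7273, γ^t·E[r] = -1.610426, running G = -12.937347

G = -12.9373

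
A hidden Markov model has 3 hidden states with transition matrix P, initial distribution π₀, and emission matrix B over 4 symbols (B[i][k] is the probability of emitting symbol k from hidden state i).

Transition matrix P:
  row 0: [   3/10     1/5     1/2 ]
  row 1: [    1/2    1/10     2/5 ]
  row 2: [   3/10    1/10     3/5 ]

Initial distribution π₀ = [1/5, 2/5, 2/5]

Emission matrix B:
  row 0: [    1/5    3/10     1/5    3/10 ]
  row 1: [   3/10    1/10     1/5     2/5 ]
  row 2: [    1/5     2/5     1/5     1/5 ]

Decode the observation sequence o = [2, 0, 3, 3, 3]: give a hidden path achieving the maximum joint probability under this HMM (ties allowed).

t=0: δ = [4.000e-02, 8.000e-02, 8.000e-02]  (obs o_0=2)
t=1: δ = [8.000e-03, 2.400e-03, 9.600e-03]  ψ = [1, 0, 2]  (obs o_1=0)
t=2: δ = [8.640e-04, 6.400e-04, 1.152e-03]  ψ = [2, 0, 2]  (obs o_2=3)
t=3: δ = [1.037e-04, 6.912e-05, 1.382e-04]  ψ = [2, 0, 2]  (obs o_3=3)
t=4: δ = [1.244e-05, 8.294e-06, 1.659e-05]  ψ = [2, 0, 2]  (obs o_4=3)
backtrack: best end state = 2; path = [2, 2, 2, 2, 2]

path = [2, 2, 2, 2, 2]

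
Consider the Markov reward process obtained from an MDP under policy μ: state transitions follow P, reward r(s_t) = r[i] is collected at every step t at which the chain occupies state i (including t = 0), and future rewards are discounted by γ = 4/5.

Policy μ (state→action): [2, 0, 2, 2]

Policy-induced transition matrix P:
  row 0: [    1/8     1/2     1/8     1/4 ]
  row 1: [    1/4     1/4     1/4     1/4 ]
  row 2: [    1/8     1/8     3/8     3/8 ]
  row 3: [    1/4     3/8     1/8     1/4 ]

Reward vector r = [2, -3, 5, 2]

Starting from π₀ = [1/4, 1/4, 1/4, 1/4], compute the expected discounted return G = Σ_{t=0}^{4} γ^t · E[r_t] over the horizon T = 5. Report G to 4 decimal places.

G = 4.1306

t=0: π = [0.2500, 0.2500, 0.2500, 0.2500], E[r] = 1.5000, γ^t·E[r] = 1.500000, running G = 1.500000
t=1: π = [0.1875, 0.3125, 0.2188, 0.2813], E[r] = 1.0938, γ^t·E[r] = 0.875000, running G = 2.375000
t=2: π = [0.1992, 0.3047, 0.2188, 0.2773], E[r] = 1.1328, γ^t·E[r] = 0.725000, running G = 3.100000
t=3: π = [0.1978, 0.3071, 0.2178, 0.2773], E[r] = 1.1177, γ^t·E[r] = 0.572250, running G = 3.672250
t=4: π = [0.1981, 0.3069, 0.2178, 0.2772], E[r] = 1.1191, γ^t·E[r] = 0.458375, running G = 4.130625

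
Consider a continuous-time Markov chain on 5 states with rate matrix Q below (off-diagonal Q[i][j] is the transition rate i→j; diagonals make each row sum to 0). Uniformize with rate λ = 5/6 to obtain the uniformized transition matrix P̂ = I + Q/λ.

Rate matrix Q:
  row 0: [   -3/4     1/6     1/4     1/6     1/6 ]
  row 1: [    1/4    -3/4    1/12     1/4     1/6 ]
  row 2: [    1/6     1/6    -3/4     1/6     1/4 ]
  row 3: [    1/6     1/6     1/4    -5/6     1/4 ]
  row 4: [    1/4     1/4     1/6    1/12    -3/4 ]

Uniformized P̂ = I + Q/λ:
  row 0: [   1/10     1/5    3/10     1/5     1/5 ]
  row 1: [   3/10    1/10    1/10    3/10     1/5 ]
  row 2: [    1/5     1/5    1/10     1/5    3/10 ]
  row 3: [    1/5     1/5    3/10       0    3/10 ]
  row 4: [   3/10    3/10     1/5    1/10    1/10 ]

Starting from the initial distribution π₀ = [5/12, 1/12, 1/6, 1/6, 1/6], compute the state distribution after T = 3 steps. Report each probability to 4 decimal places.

π = [0.2194, 0.2017, 0.2001, 0.1648, 0.2140]

t=0: π = [0.4167, 0.0833, 0.1667, 0.1667, 0.1667]
t=1: π = [0.1833, 0.2083, 0.2333, 0.1583, 0.2167]
t=2: π = [0.2242, 0.2008, 0.1900, 0.1675, 0.2175]
t=3: π = [0.2194, 0.2017, 0.2001, 0.1648, 0.2140]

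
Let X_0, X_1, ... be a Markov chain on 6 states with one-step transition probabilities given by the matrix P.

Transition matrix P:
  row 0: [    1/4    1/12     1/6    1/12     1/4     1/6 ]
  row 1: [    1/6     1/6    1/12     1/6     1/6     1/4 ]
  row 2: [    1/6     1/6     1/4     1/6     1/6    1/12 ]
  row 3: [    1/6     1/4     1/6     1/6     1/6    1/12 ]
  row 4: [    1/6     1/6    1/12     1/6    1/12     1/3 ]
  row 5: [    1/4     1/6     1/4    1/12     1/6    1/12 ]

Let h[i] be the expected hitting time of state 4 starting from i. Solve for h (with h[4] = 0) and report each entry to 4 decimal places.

h = [4.9707, 5.4642, 5.4712, 5.4706, 0.0000, 5.4295]

First-step conditioning: h[4] = 0; for i ≠ 4, h[i] = 1 + Σ_k P[i][k]·h[k].
  h[0] = 1 + 1/4·h[0] + 1/12·h[1] + 1/6·h[2] + 1/12·h[3] + 1/6·h[5]
  h[1] = 1 + 1/6·h[0] + 1/6·h[1] + 1/12·h[2] + 1/6·h[3] + 1/4·h[5]
  h[2] = 1 + 1/6·h[0] + 1/6·h[1] + 1/4·h[2] + 1/6·h[3] + 1/12·h[5]
  h[3] = 1 + 1/6·h[0] + 1/4·h[1] + 1/6·h[2] + 1/6·h[3] + 1/12·h[5]
  h[5] = 1 + 1/4·h[0] + 1/6·h[1] + 1/4·h[2] + 1/12·h[3] + 1/12·h[5]
Solving the 5×5 linear system over states ≠ 4 gives exactly h = [25773/5185, 28332/5185, 28368/5185, 93/17, 0, 1656/305] (h[4] = 0 is the target).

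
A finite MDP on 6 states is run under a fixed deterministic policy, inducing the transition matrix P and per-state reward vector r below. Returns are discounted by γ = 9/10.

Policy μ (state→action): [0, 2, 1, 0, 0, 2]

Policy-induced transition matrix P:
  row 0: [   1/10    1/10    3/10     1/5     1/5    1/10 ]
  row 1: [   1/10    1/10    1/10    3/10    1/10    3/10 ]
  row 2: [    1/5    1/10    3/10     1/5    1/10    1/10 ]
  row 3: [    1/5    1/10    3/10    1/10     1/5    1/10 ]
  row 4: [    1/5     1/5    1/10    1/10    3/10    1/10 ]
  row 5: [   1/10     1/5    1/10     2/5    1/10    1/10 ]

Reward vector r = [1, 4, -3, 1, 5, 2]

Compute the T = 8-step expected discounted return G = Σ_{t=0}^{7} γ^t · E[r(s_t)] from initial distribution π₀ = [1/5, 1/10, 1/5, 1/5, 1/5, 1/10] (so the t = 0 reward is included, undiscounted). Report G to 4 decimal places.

G = 7.6906

t=0: π = [0.2000, 0.1000, 0.2000, 0.2000, 0.2000, 0.1000], E[r] = 1.4000, γ^t·E[r] = 1.400000, running G = 1.400000
t=1: π = [0.1600, 0.1300, 0.2200, 0.1900, 0.1800, 0.1200], E[r] = 1.3500, γ^t·E[r] = 1.215000, running G = 2.615000
t=2: π = [0.1590, 0.1300, 0.2140, 0.2000, 0.1710, 0.1260], E[r] = 1.3440, γ^t·E[r] = 1.088640, running G = 3.703640
t=3: π = [0.1585, 0.1297, 0.2146, 0.2011, 0.1701, 0.1260], E[r] = 1.3371, γ^t·E[r] = 0.974746, running G = 4.678386
t=4: π = [0.1586, 0.1296, 0.2148, 0.2011, 0.1700, 0.1259], E[r] = 1.3353, γ^t·E[r] = 0.876110, running G = 5.554496
t=5: π = [0.1586, 0.1296, 0.2149, 0.2010, 0.1700, 0.1259], E[r] = 1.3350, γ^t·E[r] = 0.788279, running G = 6.342775
t=6: π = [0.1586, 0.1296, 0.2149, 0.2010, 0.1700, 0.1259], E[r] = 1.3349, γ^t·E[r] = 0.709411, running G = 7.052186
t=7: π = [0.1586, 0.1296, 0.2149, 0.2010, 0.1700, 0.1259], E[r] = 1.3349, γ^t·E[r] = 0.638462, running G = 7.690648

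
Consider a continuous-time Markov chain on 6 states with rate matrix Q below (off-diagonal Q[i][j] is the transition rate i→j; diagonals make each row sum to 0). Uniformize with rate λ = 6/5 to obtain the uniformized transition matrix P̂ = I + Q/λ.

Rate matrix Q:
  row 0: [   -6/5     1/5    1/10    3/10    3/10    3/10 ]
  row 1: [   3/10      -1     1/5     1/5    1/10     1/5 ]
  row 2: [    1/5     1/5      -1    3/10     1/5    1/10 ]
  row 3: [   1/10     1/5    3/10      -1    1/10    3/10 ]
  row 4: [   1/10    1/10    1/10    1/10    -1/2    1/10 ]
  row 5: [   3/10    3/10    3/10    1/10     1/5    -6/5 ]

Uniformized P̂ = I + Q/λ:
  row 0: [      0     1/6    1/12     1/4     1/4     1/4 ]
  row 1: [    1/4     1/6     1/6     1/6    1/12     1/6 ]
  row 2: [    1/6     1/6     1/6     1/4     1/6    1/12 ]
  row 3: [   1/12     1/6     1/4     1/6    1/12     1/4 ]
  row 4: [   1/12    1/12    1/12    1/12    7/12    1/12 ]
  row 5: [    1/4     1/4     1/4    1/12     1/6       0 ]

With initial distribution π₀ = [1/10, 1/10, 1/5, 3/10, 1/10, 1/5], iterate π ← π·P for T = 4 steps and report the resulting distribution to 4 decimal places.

t=0: π = [0.1000, 0.1000, 0.2000, 0.3000, 0.1000, 0.2000]
t=1: π = [0.1417, 0.1750, 0.1917, 0.1667, 0.1833, 0.1417]
t=2: π = [0.1403, 0.1632, 0.1653, 0.1674, 0.2264, 0.1375]
t=3: π = [0.1355, 0.1593, 0.1615, 0.1618, 0.2451, 0.1367]
t=4: π = [0.1348, 0.1576, 0.1598, 0.1596, 0.2533, 0.1348]

π = [0.1348, 0.1576, 0.1598, 0.1596, 0.2533, 0.1348]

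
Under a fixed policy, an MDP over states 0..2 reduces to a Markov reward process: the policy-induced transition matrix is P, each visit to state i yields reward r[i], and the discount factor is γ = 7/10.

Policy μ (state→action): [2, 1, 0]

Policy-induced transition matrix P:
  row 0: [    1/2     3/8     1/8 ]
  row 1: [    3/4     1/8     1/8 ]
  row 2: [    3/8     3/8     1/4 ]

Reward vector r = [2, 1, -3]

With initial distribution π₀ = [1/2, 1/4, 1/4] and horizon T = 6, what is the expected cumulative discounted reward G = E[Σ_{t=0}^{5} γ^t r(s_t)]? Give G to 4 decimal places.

G = 2.3546

t=0: π = [0.5000, 0.2500, 0.2500], E[r] = 0.5000, γ^t·E[r] = 0.500000, running G = 0.500000
t=1: π = [0.5313, 0.3125, 0.1563], E[r] = 0.9063, γ^t·E[r] = 0.634375, running G = 1.134375
t=2: π = [0.5586, 0.2969, 0.1445], E[r] = 0.9805, γ^t·E[r] = 0.480430, running G = 1.614805
t=3: π = [0.5562, 0.3008, 0.1431], E[r] = 0.9839, γ^t·E[r] = 0.337473, running G = 1.952278
t=4: π = [0.5573, 0.2998, 0.1429], E[r] = 0.9858, γ^t·E[r] = 0.236685, running G = 2.188963
t=5: π = [0.5571, 0.3000, 0.1429], E[r] = 0.9856, γ^t·E[r] = 0.165658, running G = 2.354621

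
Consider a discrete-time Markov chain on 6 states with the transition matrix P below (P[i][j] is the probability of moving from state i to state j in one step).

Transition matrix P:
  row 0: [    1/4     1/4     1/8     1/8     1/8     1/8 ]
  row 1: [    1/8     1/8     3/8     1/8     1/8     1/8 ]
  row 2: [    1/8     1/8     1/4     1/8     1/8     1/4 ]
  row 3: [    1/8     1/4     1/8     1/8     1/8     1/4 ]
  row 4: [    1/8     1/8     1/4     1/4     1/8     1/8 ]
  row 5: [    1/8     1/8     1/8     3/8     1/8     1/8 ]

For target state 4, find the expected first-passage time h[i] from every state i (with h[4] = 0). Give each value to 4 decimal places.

h = [8.0000, 8.0000, 8.0000, 8.0000, 0.0000, 8.0000]

First-step conditioning: h[4] = 0; for i ≠ 4, h[i] = 1 + Σ_k P[i][k]·h[k].
  h[0] = 1 + 1/4·h[0] + 1/4·h[1] + 1/8·h[2] + 1/8·h[3] + 1/8·h[5]
  h[1] = 1 + 1/8·h[0] + 1/8·h[1] + 3/8·h[2] + 1/8·h[3] + 1/8·h[5]
  h[2] = 1 + 1/8·h[0] + 1/8·h[1] + 1/4·h[2] + 1/8·h[3] + 1/4·h[5]
  h[3] = 1 + 1/8·h[0] + 1/4·h[1] + 1/8·h[2] + 1/8·h[3] + 1/4·h[5]
  h[5] = 1 + 1/8·h[0] + 1/8·h[1] + 1/8·h[2] + 3/8·h[3] + 1/8·h[5]
Solving the 5×5 linear system over states ≠ 4 gives exactly h = [8, 8, 8, 8, 0, 8] (h[4] = 0 is the target).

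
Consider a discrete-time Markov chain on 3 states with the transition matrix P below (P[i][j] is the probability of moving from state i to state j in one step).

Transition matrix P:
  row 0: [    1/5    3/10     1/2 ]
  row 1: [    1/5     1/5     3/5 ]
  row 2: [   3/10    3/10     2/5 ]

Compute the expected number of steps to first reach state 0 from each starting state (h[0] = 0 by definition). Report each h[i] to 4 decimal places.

h = [0.0000, 4.0000, 3.6667]

First-step conditioning: h[0] = 0; for i ≠ 0, h[i] = 1 + Σ_k P[i][k]·h[k].
  h[1] = 1 + 1/5·h[1] + 3/5·h[2]
  h[2] = 1 + 3/10·h[1] + 2/5·h[2]
Solving the 2×2 linear system over states ≠ 0 gives exactly h = [0, 4, 11/3] (h[0] = 0 is the target).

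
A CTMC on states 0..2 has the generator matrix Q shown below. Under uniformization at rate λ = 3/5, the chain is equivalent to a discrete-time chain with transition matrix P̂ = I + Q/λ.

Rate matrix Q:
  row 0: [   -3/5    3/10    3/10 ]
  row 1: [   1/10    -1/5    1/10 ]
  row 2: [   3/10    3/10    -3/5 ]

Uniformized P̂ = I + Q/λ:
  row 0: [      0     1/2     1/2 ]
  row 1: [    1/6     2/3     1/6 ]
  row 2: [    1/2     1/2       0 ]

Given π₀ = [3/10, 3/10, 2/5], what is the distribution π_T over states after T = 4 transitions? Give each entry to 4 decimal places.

π = [0.1970, 0.5998, 0.2032]

t=0: π = [0.3000, 0.3000, 0.4000]
t=1: π = [0.2500, 0.5500, 0.2000]
t=2: π = [0.1917, 0.5917, 0.2167]
t=3: π = [0.2069, 0.5986, 0.1944]
t=4: π = [0.1970, 0.5998, 0.2032]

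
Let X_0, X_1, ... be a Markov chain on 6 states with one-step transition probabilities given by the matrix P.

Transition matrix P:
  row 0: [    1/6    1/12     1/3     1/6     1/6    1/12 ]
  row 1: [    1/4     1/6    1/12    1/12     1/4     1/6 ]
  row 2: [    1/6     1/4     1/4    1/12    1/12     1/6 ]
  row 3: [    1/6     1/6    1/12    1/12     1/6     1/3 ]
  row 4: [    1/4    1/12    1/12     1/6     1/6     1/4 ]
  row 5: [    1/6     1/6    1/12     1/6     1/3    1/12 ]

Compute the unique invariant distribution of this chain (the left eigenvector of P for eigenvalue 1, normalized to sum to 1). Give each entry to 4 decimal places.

π = [0.1952, 0.1474, 0.1586, 0.1303, 0.1947, 0.1739]

Balance equations π_j = Σ_i π_i·P[i][j]:
  π_0 = 1/6·π_0 + 1/4·π_1 + 1/6·π_2 + 1/6·π_3 + 1/4·π_4 + 1/6·π_5
  π_1 = 1/12·π_0 + 1/6·π_1 + 1/4·π_2 + 1/6·π_3 + 1/12·π_4 + 1/6·π_5
  π_2 = 1/3·π_0 + 1/12·π_1 + 1/4·π_2 + 1/12·π_3 + 1/12·π_4 + 1/12·π_5
  π_3 = 1/6·π_0 + 1/12·π_1 + 1/12·π_2 + 1/12·π_3 + 1/6·π_4 + 1/6·π_5
  π_4 = 1/6·π_0 + 1/4·π_1 + 1/12·π_2 + 1/6·π_3 + 1/6·π_4 + 1/3·π_5
  normalize: π_0 + π_1 + π_2 + π_3 + π_4 + π_5 = 1
Solving the linear system gives exactly π = [25962/133019, 39211/266038, 42181/266038, 17334/133019, 51801/266038, 46253/266038].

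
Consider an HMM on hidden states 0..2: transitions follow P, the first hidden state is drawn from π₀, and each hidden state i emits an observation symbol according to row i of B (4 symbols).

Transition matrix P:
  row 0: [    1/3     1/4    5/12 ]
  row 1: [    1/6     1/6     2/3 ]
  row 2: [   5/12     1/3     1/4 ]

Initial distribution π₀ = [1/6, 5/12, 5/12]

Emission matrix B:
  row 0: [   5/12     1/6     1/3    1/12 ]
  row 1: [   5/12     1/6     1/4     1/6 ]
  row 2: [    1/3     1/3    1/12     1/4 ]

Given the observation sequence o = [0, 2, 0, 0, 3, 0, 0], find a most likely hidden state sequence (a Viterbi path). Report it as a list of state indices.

path = [2, 0, 2, 1, 2, 1, 2]

t=0: δ = [6.944e-02, 1.736e-01, 1.389e-01]  (obs o_0=0)
t=1: δ = [1.929e-02, 1.157e-02, 9.645e-03]  ψ = [2, 2, 1]  (obs o_1=2)
t=2: δ = [2.679e-03, 2.009e-03, 2.679e-03]  ψ = [0, 0, 0]  (obs o_2=0)
t=3: δ = [4.651e-04, 3.721e-04, 4.465e-04]  ψ = [2, 2, 1]  (obs o_3=0)
t=4: δ = [1.550e-05, 2.481e-05, 6.202e-05]  ψ = [2, 2, 1]  (obs o_4=3)
t=5: δ = [1.077e-05, 8.614e-06, 5.513e-06]  ψ = [2, 2, 1]  (obs o_5=0)
t=6: δ = [1.495e-06, 1.122e-06, 1.914e-06]  ψ = [0, 0, 1]  (obs o_6=0)
backtrack: best end state = 2; path = [2, 0, 2, 1, 2, 1, 2]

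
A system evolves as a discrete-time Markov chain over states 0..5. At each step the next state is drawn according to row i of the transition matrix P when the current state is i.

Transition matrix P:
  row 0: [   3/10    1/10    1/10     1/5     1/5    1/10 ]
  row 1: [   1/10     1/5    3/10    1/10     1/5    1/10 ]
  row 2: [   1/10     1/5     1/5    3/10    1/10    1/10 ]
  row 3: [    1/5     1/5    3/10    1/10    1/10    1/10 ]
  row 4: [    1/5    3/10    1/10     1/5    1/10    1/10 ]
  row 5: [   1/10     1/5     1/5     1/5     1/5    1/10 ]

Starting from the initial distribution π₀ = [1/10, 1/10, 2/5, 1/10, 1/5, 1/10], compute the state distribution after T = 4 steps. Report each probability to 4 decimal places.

t=0: π = [0.1000, 0.1000, 0.4000, 0.1000, 0.2000, 0.1000]
t=1: π = [0.1500, 0.2100, 0.1900, 0.2200, 0.1300, 0.1000]
t=2: π = [0.1650, 0.1980, 0.2150, 0.1760, 0.1460, 0.1000]
t=3: π = [0.1652, 0.1981, 0.2063, 0.1841, 0.1463, 0.1000]
t=4: π = [0.1661, 0.1981, 0.2071, 0.1824, 0.1463, 0.1000]

π = [0.1661, 0.1981, 0.2071, 0.1824, 0.1463, 0.1000]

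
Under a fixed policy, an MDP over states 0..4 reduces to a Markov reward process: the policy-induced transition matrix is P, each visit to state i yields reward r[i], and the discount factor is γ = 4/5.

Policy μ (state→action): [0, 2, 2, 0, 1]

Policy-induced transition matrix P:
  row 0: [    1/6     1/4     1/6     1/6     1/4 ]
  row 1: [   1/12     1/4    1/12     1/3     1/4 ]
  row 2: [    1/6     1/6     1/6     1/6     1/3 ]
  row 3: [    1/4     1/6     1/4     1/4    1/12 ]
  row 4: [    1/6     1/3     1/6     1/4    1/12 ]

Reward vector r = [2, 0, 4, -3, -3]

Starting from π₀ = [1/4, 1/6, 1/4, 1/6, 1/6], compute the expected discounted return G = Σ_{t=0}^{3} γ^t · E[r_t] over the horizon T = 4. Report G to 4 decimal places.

t=0: π = [0.2500, 0.1667, 0.2500, 0.1667, 0.1667], E[r] = 0.5000, γ^t·E[r] = 0.500000, running G = 0.500000
t=1: π = [0.1667, 0.2292, 0.1667, 0.2222, 0.2153], E[r] = -0.3125, γ^t·E[r] = -0.250000, running G = 0.250000
t=2: π = [0.1661, 0.2355, 0.1661, 0.2413, 0.1910], E[r] = -0.3003, γ^t·E[r] = -0.192222, running G = 0.057778
t=3: π = [0.1671, 0.2320, 0.1671, 0.2419, 0.1918], E[r] = -0.2983, γ^t·E[r] = -0.152741, running G = -0.094963

G = -0.0950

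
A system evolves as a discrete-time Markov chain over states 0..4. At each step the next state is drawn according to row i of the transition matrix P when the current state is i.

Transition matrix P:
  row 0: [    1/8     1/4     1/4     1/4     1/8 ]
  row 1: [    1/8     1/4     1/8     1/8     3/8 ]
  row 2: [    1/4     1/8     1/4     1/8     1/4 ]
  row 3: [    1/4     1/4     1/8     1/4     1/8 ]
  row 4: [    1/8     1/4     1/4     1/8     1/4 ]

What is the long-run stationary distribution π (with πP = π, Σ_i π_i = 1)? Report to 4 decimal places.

π = [0.1710, 0.2249, 0.2010, 0.1673, 0.2358]

Balance equations π_j = Σ_i π_i·P[i][j]:
  π_0 = 1/8·π_0 + 1/8·π_1 + 1/4·π_2 + 1/4·π_3 + 1/8·π_4
  π_1 = 1/4·π_0 + 1/4·π_1 + 1/8·π_2 + 1/4·π_3 + 1/4·π_4
  π_2 = 1/4·π_0 + 1/8·π_1 + 1/4·π_2 + 1/8·π_3 + 1/4·π_4
  π_3 = 1/4·π_0 + 1/8·π_1 + 1/8·π_2 + 1/4·π_3 + 1/8·π_4
  normalize: π_0 + π_1 + π_2 + π_3 + π_4 = 1
Solving the linear system gives exactly π = [594/3473, 781/3473, 698/3473, 581/3473, 819/3473].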